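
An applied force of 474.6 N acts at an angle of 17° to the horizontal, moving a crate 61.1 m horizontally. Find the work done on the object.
W = F·d·cosθ = (474.6)(61.1)cos(17°) = 27730 J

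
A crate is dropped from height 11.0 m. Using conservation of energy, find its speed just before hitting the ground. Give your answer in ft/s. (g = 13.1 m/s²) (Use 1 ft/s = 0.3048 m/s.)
mgh = ½mv² ⇒ v = √(2gh) = √(2·13.1·11.0) = 16.9765 m/s = 55.7 ft/s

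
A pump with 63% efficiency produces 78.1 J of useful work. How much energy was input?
W_in = W_out/η = 78.1/0.63 = 124.0 J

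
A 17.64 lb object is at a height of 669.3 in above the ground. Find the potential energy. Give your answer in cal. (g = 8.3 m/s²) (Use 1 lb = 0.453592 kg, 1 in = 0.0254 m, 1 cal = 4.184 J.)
Convert to SI: m = 8.00136 kg, h = 17.0002 m
PE = mgh = (8.00136)(8.3)(17.0002) = 1129.01 J = 269.8 cal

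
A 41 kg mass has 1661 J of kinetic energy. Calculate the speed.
v = √(2·KE/m) = √(2·1661/41) = 9.001 m/s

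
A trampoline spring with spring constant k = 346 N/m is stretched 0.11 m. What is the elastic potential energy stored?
PE = ½kx² = ½(346)(0.11)² = 2.093 J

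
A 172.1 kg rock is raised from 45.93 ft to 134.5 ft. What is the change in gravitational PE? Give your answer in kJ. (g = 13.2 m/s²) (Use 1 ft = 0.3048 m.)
Convert to SI: m = 172.1 kg, Δh = 26.9961 m
ΔPE = mgΔh = (172.1)(13.2)(26.9961) = 61327.7 J = 61.33 kJ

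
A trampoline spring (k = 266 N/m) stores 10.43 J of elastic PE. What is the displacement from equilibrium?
x = √(2·PE/k) = √(2·10.43/266) = 0.28 m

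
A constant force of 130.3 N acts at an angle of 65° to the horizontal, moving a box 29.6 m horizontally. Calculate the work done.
W = F·d·cosθ = (130.3)(29.6)cos(65°) = 1630 J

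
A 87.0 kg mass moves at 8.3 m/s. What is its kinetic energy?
KE = ½mv² = ½(87.0)(8.3)² = 2997 J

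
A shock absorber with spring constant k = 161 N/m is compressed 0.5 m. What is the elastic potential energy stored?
PE = ½kx² = ½(161)(0.5)² = 20.13 J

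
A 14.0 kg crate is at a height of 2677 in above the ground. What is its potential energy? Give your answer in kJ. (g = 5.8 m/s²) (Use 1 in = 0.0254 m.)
Convert to SI: m = 14.0 kg, h = 67.9958 m
PE = mgh = (14.0)(5.8)(67.9958) = 5521.26 J = 5.521 kJ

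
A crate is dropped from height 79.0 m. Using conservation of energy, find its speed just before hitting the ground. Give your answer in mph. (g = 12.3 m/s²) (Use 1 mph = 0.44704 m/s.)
mgh = ½mv² ⇒ v = √(2gh) = √(2·12.3·79.0) = 44.084 m/s = 98.61 mph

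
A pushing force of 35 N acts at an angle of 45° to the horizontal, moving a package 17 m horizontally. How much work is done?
W = F·d·cosθ = (35)(17)cos(45°) = 420.7 J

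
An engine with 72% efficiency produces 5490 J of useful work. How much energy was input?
W_in = W_out/η = 5490/0.72 = 7625 J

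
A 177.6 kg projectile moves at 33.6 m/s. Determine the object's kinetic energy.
KE = ½mv² = ½(177.6)(33.6)² = 100300 J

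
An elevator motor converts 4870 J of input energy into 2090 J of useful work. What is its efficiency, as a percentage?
η = W_out/W_in = 2090/4870 = 42.92%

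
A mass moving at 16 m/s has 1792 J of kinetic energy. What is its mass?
m = 2·KE/v² = 2·1792/(16)² = 14.0 kg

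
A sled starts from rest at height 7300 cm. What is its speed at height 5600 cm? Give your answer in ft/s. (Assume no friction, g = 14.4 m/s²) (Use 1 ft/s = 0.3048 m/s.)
Convert to SI: h₁−h₂ = 17.0 m
mgh₁ = mgh₂ + ½mv² ⇒ v = √(2g(h₁−h₂)) = √(2·14.4·17.0) = 22.1269 m/s = 72.59 ft/s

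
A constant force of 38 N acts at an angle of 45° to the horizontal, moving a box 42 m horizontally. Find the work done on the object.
W = F·d·cosθ = (38)(42)cos(45°) = 1129 J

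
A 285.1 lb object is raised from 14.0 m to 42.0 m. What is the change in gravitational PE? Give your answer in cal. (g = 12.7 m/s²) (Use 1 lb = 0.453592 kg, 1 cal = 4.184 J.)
Convert to SI: m = 129.319 kg, Δh = 28.0 m
ΔPE = mgΔh = (129.319)(12.7)(28.0) = 45985.9 J = 10990 cal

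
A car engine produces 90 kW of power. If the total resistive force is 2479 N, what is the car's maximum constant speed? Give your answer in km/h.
P = Fv ⇒ v = P/F = 90000 W/2479.0 N = 36.305 m/s = 130.7 km/h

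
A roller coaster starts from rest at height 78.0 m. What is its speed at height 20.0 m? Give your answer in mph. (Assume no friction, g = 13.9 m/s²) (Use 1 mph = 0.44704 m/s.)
mgh₁ = mgh₂ + ½mv² ⇒ v = √(2g(h₁−h₂)) = √(2·13.9·58.0) = 40.1547 m/s = 89.82 mph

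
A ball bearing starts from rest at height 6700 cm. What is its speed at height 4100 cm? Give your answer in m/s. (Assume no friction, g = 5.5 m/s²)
Convert to SI: h₁−h₂ = 26.0 m
mgh₁ = mgh₂ + ½mv² ⇒ v = √(2g(h₁−h₂)) = √(2·5.5·26.0) = 16.91 m/s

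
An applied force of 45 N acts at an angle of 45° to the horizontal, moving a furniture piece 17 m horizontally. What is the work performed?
W = F·d·cosθ = (45)(17)cos(45°) = 540.9 J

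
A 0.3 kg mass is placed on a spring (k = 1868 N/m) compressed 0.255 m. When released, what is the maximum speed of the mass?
½kx² = ½mv² ⇒ v = x√(k/m) = (0.255)√(1868/0.3) = 20.12 m/s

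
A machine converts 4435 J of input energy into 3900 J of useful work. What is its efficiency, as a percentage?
η = W_out/W_in = 3900/4435 = 87.94%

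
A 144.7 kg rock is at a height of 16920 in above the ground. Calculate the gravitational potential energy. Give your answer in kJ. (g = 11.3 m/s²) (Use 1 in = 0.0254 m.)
Convert to SI: m = 144.7 kg, h = 429.768 m
PE = mgh = (144.7)(11.3)(429.768) = 702718 J = 702.7 kJ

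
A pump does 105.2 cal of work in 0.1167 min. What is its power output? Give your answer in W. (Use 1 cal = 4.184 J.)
Convert to SI: W = 440.157 J, t = 7.002 s
P = W/t = 440.157/7.002 = 62.86 W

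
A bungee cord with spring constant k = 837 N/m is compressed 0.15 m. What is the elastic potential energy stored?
PE = ½kx² = ½(837)(0.15)² = 9.416 J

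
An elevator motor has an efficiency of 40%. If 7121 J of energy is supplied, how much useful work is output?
W_out = η·W_in = 0.4·7121 = 2848.4 J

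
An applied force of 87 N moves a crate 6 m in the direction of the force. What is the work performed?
W = F·d = (87)(6) = 522.0 J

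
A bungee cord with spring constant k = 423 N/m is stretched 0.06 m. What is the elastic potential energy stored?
PE = ½kx² = ½(423)(0.06)² = 0.7614 J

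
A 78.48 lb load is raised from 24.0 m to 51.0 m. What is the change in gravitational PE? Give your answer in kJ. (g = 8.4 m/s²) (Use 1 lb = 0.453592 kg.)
Convert to SI: m = 35.5979 kg, Δh = 27.0 m
ΔPE = mgΔh = (35.5979)(8.4)(27.0) = 8073.6 J = 8.074 kJ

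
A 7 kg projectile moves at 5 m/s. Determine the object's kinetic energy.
KE = ½mv² = ½(7)(5)² = 87.5 J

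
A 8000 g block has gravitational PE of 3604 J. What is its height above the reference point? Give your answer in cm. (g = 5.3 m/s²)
Convert to SI: m = 8.0 kg, PE = 3604.0 J
h = PE/(mg) = 3604.0/(8.0·5.3) = 85.0 m = 8500 cm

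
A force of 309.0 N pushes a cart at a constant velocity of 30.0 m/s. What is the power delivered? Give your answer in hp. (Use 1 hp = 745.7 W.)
P = Fv = (309.0)(30.0) = 9270.0 W = 12.43 hp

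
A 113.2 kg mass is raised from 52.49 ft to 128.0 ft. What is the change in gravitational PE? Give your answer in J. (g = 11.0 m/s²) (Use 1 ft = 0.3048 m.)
Convert to SI: m = 113.2 kg, Δh = 23.0154 m
ΔPE = mgΔh = (113.2)(11.0)(23.0154) = 28660 J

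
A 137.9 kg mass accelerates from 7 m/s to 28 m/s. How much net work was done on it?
W = ΔKE = ½m(v₂² − v₁²) = ½(137.9)(28² − 7²) = 50678.25 J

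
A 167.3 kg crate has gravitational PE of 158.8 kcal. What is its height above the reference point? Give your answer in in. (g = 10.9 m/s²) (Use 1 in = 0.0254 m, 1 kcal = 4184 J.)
Convert to SI: m = 167.3 kg, PE = 664419 J
h = PE/(mg) = 664419/(167.3·10.9) = 364.351 m = 14340 in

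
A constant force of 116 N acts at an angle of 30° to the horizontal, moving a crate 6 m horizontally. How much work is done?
W = F·d·cosθ = (116)(6)cos(30°) = 602.8 J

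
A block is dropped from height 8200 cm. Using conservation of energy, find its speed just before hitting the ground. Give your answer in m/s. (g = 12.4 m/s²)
Convert to SI: h = 82.0 m
mgh = ½mv² ⇒ v = √(2gh) = √(2·12.4·82.0) = 45.1 m/s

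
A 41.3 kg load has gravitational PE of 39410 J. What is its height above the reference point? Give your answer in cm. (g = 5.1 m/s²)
h = PE/(mg) = 39410.0/(41.3·5.1) = 187.105 m = 18710 cm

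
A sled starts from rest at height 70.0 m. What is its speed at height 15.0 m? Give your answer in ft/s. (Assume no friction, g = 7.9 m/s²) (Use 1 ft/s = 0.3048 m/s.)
mgh₁ = mgh₂ + ½mv² ⇒ v = √(2g(h₁−h₂)) = √(2·7.9·55.0) = 29.4788 m/s = 96.72 ft/s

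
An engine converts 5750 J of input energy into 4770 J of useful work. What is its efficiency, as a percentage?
η = W_out/W_in = 4770/5750 = 82.96%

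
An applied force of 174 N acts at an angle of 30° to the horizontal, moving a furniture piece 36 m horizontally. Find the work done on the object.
W = F·d·cosθ = (174)(36)cos(30°) = 5425 J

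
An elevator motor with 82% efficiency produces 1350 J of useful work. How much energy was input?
W_in = W_out/η = 1350/0.82 = 1646 J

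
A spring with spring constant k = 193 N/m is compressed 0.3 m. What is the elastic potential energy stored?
PE = ½kx² = ½(193)(0.3)² = 8.685 J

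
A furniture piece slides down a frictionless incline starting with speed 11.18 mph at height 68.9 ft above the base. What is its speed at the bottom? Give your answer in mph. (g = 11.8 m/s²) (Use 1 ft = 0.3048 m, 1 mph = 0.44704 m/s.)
Convert to SI: v₀ = 4.99791 m/s, h = 21.0007 m
½mv₀² + mgh = ½mv² ⇒ v = √(v₀² + 2gh) = √(4.99791² + 2·11.8·21.0007) = 22.8166 m/s = 51.04 mph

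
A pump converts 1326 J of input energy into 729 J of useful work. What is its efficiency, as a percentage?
η = W_out/W_in = 729/1326 = 54.98%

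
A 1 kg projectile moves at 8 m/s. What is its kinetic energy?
KE = ½mv² = ½(1)(8)² = 32.0 J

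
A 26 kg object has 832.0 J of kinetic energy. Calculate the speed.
v = √(2·KE/m) = √(2·832.0/26) = 8.0 m/s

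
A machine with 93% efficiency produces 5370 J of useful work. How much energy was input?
W_in = W_out/η = 5370/0.93 = 5774 J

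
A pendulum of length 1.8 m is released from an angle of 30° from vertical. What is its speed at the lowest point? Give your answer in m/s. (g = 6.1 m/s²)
h = L(1 − cosθ) = 1.8(1 − cos30°) = 0.241154 m
v = √(2gh) = √(2·6.1·0.241154) = 1.715 m/s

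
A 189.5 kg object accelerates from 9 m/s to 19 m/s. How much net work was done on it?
W = ΔKE = ½m(v₂² − v₁²) = ½(189.5)(19² − 9²) = 26530.0 J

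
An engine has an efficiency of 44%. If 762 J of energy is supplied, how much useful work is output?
W_out = η·W_in = 0.44·762 = 335.28 J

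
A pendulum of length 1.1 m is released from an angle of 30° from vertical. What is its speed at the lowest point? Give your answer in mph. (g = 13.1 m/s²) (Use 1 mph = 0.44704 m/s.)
h = L(1 − cosθ) = 1.1(1 − cos30°) = 0.147372 m
v = √(2gh) = √(2·13.1·0.147372) = 1.96498 m/s = 4.396 mph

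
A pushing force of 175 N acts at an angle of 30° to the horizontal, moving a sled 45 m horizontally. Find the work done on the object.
W = F·d·cosθ = (175)(45)cos(30°) = 6820 J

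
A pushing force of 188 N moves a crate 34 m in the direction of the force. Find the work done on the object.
W = F·d = (188)(34) = 6392 J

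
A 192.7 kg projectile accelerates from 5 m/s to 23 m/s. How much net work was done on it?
W = ΔKE = ½m(v₂² − v₁²) = ½(192.7)(23² − 5²) = 48560.4 J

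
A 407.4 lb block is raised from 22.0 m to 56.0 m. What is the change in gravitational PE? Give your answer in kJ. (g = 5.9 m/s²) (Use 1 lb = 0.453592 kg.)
Convert to SI: m = 184.793 kg, Δh = 34.0 m
ΔPE = mgΔh = (184.793)(5.9)(34.0) = 37069.6 J = 37.07 kJ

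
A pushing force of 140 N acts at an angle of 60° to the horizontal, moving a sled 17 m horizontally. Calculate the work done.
W = F·d·cosθ = (140)(17)cos(60°) = 1190 J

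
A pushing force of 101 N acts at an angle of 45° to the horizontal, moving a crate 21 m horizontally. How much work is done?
W = F·d·cosθ = (101)(21)cos(45°) = 1500 J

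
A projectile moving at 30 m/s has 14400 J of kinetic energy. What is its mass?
m = 2·KE/v² = 2·14400/(30)² = 32.0 kg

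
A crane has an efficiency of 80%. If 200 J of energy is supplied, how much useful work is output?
W_out = η·W_in = 0.8·200 = 160.0 J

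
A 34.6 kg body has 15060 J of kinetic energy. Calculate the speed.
v = √(2·KE/m) = √(2·15060/34.6) = 29.5 m/s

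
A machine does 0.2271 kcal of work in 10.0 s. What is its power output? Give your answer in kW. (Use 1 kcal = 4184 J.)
Convert to SI: W = 950.186 J, t = 10.0 s
P = W/t = 950.186/10.0 = 95.0186 W = 0.09502 kW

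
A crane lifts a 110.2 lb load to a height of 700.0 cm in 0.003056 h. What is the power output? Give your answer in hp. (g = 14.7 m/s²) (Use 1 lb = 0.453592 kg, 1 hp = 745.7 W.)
Convert to SI: m = 49.9858 kg, h = 7.0 m, t = 11.0016 s
P = mgh/t = (49.9858)(14.7)(7.0)/11.0016 = 467.527 W = 0.627 hp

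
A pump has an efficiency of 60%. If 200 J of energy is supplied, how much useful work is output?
W_out = η·W_in = 0.6·200 = 120.0 J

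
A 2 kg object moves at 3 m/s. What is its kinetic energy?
KE = ½mv² = ½(2)(3)² = 9.0 J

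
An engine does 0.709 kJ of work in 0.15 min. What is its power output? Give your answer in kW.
Convert to SI: W = 709.0 J, t = 9.0 s
P = W/t = 709.0/9.0 = 78.7778 W = 0.07878 kW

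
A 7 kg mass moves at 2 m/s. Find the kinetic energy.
KE = ½mv² = ½(7)(2)² = 14.0 J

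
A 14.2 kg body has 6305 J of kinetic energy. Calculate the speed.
v = √(2·KE/m) = √(2·6305/14.2) = 29.8 m/s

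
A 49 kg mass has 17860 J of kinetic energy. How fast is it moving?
v = √(2·KE/m) = √(2·17860/49) = 27.0 m/s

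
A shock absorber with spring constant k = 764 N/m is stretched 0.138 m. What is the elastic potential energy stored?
PE = ½kx² = ½(764)(0.138)² = 7.275 J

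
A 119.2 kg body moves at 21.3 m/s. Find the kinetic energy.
KE = ½mv² = ½(119.2)(21.3)² = 27040 J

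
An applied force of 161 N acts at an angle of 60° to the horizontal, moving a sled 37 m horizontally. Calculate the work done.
W = F·d·cosθ = (161)(37)cos(60°) = 2979 J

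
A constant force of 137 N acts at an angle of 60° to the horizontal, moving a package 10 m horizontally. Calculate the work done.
W = F·d·cosθ = (137)(10)cos(60°) = 685.0 J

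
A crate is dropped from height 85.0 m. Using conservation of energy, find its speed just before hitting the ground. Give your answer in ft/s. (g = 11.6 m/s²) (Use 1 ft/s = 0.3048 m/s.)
mgh = ½mv² ⇒ v = √(2gh) = √(2·11.6·85.0) = 44.4072 m/s = 145.7 ft/s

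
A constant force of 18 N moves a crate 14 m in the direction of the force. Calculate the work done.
W = F·d = (18)(14) = 252.0 J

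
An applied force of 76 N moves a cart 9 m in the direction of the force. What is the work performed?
W = F·d = (76)(9) = 684.0 J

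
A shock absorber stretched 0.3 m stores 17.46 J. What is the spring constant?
k = 2·PE/x² = 2·17.46/(0.3)² = 388.0 N/m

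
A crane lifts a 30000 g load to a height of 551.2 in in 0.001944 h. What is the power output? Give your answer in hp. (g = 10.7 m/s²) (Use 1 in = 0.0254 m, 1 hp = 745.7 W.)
Convert to SI: m = 30.0 kg, h = 14.0005 m, t = 6.9984 s
P = mgh/t = (30.0)(10.7)(14.0005)/6.9984 = 642.169 W = 0.8612 hp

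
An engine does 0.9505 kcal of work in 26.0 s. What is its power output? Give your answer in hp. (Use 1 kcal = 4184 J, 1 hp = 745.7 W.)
Convert to SI: W = 3976.89 J, t = 26.0 s
P = W/t = 3976.89/26.0 = 152.957 W = 0.2051 hp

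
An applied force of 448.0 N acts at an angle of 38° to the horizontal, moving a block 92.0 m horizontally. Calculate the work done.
W = F·d·cosθ = (448.0)(92.0)cos(38°) = 32480 J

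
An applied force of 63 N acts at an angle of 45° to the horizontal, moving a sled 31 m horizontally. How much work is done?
W = F·d·cosθ = (63)(31)cos(45°) = 1381 J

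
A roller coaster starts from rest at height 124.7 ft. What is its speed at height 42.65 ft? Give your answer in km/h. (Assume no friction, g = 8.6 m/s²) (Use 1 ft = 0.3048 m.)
Convert to SI: h₁−h₂ = 25.0088 m
mgh₁ = mgh₂ + ½mv² ⇒ v = √(2g(h₁−h₂)) = √(2·8.6·25.0088) = 20.7401 m/s = 74.66 km/h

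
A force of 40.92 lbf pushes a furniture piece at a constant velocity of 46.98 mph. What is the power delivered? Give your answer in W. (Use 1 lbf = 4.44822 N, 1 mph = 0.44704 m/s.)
Convert to SI: F = 182.021 N, v = 21.0019 m/s
P = Fv = (182.021)(21.0019) = 3823 W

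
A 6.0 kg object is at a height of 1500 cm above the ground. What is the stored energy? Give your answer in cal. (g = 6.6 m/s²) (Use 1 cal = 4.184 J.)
Convert to SI: m = 6.0 kg, h = 15.0 m
PE = mgh = (6.0)(6.6)(15.0) = 594.0 J = 142.0 cal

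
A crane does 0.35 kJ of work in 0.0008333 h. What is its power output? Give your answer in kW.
Convert to SI: W = 350.0 J, t = 2.99988 s
P = W/t = 350.0/2.99988 = 116.671 W = 0.1167 kW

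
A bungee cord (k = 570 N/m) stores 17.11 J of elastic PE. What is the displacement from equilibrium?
x = √(2·PE/k) = √(2·17.11/570) = 0.245 m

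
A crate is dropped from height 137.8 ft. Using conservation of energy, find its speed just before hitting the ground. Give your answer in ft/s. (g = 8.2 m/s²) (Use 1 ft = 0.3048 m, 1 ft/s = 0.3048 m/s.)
Convert to SI: h = 42.0014 m
mgh = ½mv² ⇒ v = √(2gh) = √(2·8.2·42.0014) = 26.2454 m/s = 86.11 ft/s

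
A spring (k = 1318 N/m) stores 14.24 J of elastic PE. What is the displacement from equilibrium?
x = √(2·PE/k) = √(2·14.24/1318) = 0.147 m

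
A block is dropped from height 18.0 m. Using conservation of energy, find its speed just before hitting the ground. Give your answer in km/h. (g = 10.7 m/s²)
mgh = ½mv² ⇒ v = √(2gh) = √(2·10.7·18.0) = 19.6265 m/s = 70.66 km/h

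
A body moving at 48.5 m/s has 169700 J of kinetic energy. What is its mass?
m = 2·KE/v² = 2·169700/(48.5)² = 144.3 kg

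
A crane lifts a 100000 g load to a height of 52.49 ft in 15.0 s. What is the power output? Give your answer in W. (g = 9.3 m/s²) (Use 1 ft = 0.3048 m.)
Convert to SI: m = 100.0 kg, h = 15.999 m, t = 15.0 s
P = mgh/t = (100.0)(9.3)(15.999)/15.0 = 991.9 W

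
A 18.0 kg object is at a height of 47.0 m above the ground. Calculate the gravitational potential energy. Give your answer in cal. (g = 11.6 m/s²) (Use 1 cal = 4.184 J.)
PE = mgh = (18.0)(11.6)(47.0) = 9813.6 J = 2346 cal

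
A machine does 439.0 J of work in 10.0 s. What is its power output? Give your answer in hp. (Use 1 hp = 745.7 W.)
P = W/t = 439.0/10.0 = 43.9 W = 0.05887 hp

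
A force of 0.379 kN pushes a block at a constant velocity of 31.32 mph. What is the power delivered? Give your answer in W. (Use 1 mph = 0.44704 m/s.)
Convert to SI: F = 379.0 N, v = 14.0013 m/s
P = Fv = (379.0)(14.0013) = 5306 W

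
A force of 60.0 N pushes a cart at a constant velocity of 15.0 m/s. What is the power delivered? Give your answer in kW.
P = Fv = (60.0)(15.0) = 900.0 W = 0.9 kW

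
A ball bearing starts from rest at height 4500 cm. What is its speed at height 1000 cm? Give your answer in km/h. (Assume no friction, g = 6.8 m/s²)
Convert to SI: h₁−h₂ = 35.0 m
mgh₁ = mgh₂ + ½mv² ⇒ v = √(2g(h₁−h₂)) = √(2·6.8·35.0) = 21.8174 m/s = 78.54 km/h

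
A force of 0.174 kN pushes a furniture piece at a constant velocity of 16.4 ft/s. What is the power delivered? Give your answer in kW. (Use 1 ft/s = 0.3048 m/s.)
Convert to SI: F = 174.0 N, v = 4.99872 m/s
P = Fv = (174.0)(4.99872) = 869.777 W = 0.8698 kW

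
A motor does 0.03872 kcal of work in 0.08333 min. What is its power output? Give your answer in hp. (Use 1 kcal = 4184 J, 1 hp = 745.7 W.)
Convert to SI: W = 162.004 J, t = 4.9998 s
P = W/t = 162.004/4.9998 = 32.4022 W = 0.04345 hp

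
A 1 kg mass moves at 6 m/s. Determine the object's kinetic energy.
KE = ½mv² = ½(1)(6)² = 18.0 J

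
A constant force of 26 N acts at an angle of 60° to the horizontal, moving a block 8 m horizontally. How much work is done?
W = F·d·cosθ = (26)(8)cos(60°) = 104.0 J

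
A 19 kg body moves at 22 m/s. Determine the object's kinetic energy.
KE = ½mv² = ½(19)(22)² = 4598.0 J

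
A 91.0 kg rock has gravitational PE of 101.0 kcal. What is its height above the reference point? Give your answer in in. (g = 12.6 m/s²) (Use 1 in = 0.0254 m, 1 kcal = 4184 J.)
Convert to SI: m = 91.0 kg, PE = 422584 J
h = PE/(mg) = 422584/(91.0·12.6) = 368.554 m = 14510 in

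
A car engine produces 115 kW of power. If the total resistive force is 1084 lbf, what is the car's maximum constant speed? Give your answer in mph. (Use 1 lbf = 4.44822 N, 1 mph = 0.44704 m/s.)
Convert to SI: F = 4821.87 N
P = Fv ⇒ v = P/F = 115000 W/4821.87 N = 23.8497 m/s = 53.35 mph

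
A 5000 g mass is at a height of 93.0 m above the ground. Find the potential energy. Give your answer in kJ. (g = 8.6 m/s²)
Convert to SI: m = 5.0 kg, h = 93.0 m
PE = mgh = (5.0)(8.6)(93.0) = 3999.0 J = 3.999 kJ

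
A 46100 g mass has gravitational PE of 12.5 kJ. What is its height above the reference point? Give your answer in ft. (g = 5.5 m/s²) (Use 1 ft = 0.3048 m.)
Convert to SI: m = 46.1 kg, PE = 12500.0 J
h = PE/(mg) = 12500.0/(46.1·5.5) = 49.2999 m = 161.7 ft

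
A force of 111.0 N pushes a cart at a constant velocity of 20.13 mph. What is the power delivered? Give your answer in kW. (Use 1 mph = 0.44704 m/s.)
Convert to SI: F = 111.0 N, v = 8.99892 m/s
P = Fv = (111.0)(8.99892) = 998.88 W = 0.9989 kW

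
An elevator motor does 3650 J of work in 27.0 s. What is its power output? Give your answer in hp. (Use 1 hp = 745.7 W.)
P = W/t = 3650.0/27.0 = 135.185 W = 0.1813 hp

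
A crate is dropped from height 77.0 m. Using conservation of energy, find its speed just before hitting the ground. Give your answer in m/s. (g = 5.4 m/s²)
mgh = ½mv² ⇒ v = √(2gh) = √(2·5.4·77.0) = 28.84 m/s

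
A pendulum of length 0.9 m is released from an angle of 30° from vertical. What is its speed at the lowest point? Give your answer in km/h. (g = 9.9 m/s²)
h = L(1 − cosθ) = 0.9(1 − cos30°) = 0.120577 m
v = √(2gh) = √(2·9.9·0.120577) = 1.54513 m/s = 5.562 km/h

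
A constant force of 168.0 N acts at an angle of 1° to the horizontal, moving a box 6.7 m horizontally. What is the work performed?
W = F·d·cosθ = (168.0)(6.7)cos(1°) = 1125 J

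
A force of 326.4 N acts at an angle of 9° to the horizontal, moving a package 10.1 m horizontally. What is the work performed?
W = F·d·cosθ = (326.4)(10.1)cos(9°) = 3256 J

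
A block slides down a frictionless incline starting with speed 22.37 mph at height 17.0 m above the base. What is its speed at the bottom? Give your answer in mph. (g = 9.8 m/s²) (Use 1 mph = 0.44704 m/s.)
Convert to SI: v₀ = 10.0003 m/s, h = 17.0 m
½mv₀² + mgh = ½mv² ⇒ v = √(v₀² + 2gh) = √(10.0003² + 2·9.8·17.0) = 20.8136 m/s = 46.56 mph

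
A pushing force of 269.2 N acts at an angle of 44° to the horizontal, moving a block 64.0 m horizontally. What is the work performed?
W = F·d·cosθ = (269.2)(64.0)cos(44°) = 12390 J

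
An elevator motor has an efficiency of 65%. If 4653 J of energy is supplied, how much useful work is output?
W_out = η·W_in = 0.65·4653 = 3024.45 J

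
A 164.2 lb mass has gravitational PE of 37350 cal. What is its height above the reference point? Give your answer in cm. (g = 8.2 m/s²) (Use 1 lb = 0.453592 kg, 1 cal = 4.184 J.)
Convert to SI: m = 74.4798 kg, PE = 156272 J
h = PE/(mg) = 156272/(74.4798·8.2) = 255.876 m = 25590 cm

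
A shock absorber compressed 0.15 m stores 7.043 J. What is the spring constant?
k = 2·PE/x² = 2·7.043/(0.15)² = 626.0 N/m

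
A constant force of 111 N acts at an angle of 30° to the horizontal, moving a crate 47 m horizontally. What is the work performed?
W = F·d·cosθ = (111)(47)cos(30°) = 4518 J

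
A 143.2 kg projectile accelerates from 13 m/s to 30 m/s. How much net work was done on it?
W = ΔKE = ½m(v₂² − v₁²) = ½(143.2)(30² − 13²) = 52339.6 J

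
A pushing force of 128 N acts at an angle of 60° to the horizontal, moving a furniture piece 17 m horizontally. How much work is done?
W = F·d·cosθ = (128)(17)cos(60°) = 1088 J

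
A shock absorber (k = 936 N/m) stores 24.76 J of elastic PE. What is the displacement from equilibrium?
x = √(2·PE/k) = √(2·24.76/936) = 0.23 m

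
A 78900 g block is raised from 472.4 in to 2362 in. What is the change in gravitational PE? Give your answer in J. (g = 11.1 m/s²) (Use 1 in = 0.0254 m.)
Convert to SI: m = 78.9 kg, Δh = 47.9958 m
ΔPE = mgΔh = (78.9)(11.1)(47.9958) = 42030 J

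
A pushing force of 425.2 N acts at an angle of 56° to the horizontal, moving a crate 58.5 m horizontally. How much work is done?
W = F·d·cosθ = (425.2)(58.5)cos(56°) = 13910 J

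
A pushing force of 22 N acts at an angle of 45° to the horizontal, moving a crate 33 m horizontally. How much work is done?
W = F·d·cosθ = (22)(33)cos(45°) = 513.4 J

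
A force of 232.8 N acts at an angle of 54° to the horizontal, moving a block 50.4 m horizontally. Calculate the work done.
W = F·d·cosθ = (232.8)(50.4)cos(54°) = 6897 J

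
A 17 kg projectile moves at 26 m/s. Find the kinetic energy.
KE = ½mv² = ½(17)(26)² = 5746.0 J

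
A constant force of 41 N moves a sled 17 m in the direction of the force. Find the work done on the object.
W = F·d = (41)(17) = 697.0 J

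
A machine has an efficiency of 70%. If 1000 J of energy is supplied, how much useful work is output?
W_out = η·W_in = 0.7·1000 = 700.0 J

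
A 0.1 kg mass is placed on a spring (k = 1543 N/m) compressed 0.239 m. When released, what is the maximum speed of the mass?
½kx² = ½mv² ⇒ v = x√(k/m) = (0.239)√(1543/0.1) = 29.69 m/s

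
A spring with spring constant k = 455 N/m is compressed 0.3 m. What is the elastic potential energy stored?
PE = ½kx² = ½(455)(0.3)² = 20.48 J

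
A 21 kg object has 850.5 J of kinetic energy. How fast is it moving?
v = √(2·KE/m) = √(2·850.5/21) = 9.0 m/s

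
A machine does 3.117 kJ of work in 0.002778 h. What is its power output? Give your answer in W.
Convert to SI: W = 3117.0 J, t = 10.0008 s
P = W/t = 3117.0/10.0008 = 311.7 W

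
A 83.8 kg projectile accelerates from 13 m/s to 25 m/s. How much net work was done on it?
W = ΔKE = ½m(v₂² − v₁²) = ½(83.8)(25² − 13²) = 19106.4 J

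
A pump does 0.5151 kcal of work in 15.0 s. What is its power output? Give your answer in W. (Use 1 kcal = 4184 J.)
Convert to SI: W = 2155.18 J, t = 15.0 s
P = W/t = 2155.18/15.0 = 143.7 W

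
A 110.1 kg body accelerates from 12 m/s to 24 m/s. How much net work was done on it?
W = ΔKE = ½m(v₂² − v₁²) = ½(110.1)(24² − 12²) = 23781.6 J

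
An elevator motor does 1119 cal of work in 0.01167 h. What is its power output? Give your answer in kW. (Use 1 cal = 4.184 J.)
Convert to SI: W = 4681.9 J, t = 42.012 s
P = W/t = 4681.9/42.012 = 111.442 W = 0.1114 kW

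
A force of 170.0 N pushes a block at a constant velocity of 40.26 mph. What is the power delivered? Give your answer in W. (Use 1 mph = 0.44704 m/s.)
Convert to SI: F = 170.0 N, v = 17.9978 m/s
P = Fv = (170.0)(17.9978) = 3060 W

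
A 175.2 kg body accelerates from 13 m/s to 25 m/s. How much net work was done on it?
W = ΔKE = ½m(v₂² − v₁²) = ½(175.2)(25² − 13²) = 39945.6 J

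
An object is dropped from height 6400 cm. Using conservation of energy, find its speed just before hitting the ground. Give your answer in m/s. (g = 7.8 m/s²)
Convert to SI: h = 64.0 m
mgh = ½mv² ⇒ v = √(2gh) = √(2·7.8·64.0) = 31.6 m/s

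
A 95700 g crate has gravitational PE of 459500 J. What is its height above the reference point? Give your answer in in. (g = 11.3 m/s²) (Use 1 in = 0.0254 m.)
Convert to SI: m = 95.7 kg, PE = 459500 J
h = PE/(mg) = 459500/(95.7·11.3) = 424.908 m = 16730 in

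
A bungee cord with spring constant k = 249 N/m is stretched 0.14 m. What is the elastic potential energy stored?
PE = ½kx² = ½(249)(0.14)² = 2.44 J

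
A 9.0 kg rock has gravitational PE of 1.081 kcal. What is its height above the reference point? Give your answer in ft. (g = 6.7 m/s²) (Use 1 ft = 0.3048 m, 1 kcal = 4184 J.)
Convert to SI: m = 9.0 kg, PE = 4522.9 J
h = PE/(mg) = 4522.9/(9.0·6.7) = 75.0067 m = 246.1 ft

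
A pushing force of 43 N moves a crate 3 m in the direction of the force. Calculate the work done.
W = F·d = (43)(3) = 129.0 J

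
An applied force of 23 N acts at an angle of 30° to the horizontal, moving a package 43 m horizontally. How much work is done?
W = F·d·cosθ = (23)(43)cos(30°) = 856.5 J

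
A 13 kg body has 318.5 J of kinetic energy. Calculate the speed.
v = √(2·KE/m) = √(2·318.5/13) = 7.0 m/s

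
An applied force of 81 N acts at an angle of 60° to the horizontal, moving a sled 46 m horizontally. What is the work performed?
W = F·d·cosθ = (81)(46)cos(60°) = 1863 J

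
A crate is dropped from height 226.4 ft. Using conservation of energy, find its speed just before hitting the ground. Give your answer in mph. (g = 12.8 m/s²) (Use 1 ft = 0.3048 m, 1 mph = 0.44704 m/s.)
Convert to SI: h = 69.0067 m
mgh = ½mv² ⇒ v = √(2gh) = √(2·12.8·69.0067) = 42.0306 m/s = 94.02 mph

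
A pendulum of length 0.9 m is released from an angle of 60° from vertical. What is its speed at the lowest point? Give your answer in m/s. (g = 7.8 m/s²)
h = L(1 − cosθ) = 0.9(1 − cos60°) = 0.45 m
v = √(2gh) = √(2·7.8·0.45) = 2.65 m/s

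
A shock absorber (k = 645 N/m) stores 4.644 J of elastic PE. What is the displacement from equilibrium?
x = √(2·PE/k) = √(2·4.644/645) = 0.12 m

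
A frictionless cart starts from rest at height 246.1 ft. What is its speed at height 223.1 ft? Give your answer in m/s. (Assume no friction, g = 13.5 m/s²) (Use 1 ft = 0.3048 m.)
Convert to SI: h₁−h₂ = 7.0104 m
mgh₁ = mgh₂ + ½mv² ⇒ v = √(2g(h₁−h₂)) = √(2·13.5·7.0104) = 13.76 m/s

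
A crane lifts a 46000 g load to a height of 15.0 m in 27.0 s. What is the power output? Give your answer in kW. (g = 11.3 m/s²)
Convert to SI: m = 46.0 kg, h = 15.0 m, t = 27.0 s
P = mgh/t = (46.0)(11.3)(15.0)/27.0 = 288.778 W = 0.2888 kW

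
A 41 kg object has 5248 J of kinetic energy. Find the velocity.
v = √(2·KE/m) = √(2·5248/41) = 16.0 m/s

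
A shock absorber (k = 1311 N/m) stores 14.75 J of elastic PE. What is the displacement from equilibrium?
x = √(2·PE/k) = √(2·14.75/1311) = 0.15 m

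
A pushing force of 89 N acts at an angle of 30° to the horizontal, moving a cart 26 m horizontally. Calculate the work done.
W = F·d·cosθ = (89)(26)cos(30°) = 2004 J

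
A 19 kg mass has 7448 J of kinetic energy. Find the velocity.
v = √(2·KE/m) = √(2·7448/19) = 28.0 m/s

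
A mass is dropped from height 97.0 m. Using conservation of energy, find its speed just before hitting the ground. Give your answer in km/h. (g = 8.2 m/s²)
mgh = ½mv² ⇒ v = √(2gh) = √(2·8.2·97.0) = 39.8848 m/s = 143.6 km/h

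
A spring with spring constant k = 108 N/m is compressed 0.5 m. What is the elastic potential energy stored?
PE = ½kx² = ½(108)(0.5)² = 13.5 J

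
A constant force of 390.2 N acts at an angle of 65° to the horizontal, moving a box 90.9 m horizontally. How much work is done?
W = F·d·cosθ = (390.2)(90.9)cos(65°) = 14990 J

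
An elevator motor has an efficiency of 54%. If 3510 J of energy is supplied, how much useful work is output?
W_out = η·W_in = 0.54·3510 = 1895.4 J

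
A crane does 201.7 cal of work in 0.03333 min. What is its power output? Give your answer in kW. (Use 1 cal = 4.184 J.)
Convert to SI: W = 843.913 J, t = 1.9998 s
P = W/t = 843.913/1.9998 = 421.999 W = 0.422 kW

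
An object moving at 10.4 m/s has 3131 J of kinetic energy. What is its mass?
m = 2·KE/v² = 2·3131/(10.4)² = 57.9 kg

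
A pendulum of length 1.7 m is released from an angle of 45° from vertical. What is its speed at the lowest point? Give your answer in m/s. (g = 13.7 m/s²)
h = L(1 − cosθ) = 1.7(1 − cos45°) = 0.497918 m
v = √(2gh) = √(2·13.7·0.497918) = 3.694 m/s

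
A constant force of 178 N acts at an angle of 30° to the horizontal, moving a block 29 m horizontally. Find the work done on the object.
W = F·d·cosθ = (178)(29)cos(30°) = 4470 J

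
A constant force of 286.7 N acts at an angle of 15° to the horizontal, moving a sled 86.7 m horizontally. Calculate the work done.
W = F·d·cosθ = (286.7)(86.7)cos(15°) = 24010 J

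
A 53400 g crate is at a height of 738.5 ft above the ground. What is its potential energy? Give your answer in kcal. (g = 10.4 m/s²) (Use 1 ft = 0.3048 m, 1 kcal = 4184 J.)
Convert to SI: m = 53.4 kg, h = 225.095 m
PE = mgh = (53.4)(10.4)(225.095) = 125009 J = 29.88 kcal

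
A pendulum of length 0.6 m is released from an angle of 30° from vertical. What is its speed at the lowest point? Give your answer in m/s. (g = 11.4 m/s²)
h = L(1 − cosθ) = 0.6(1 − cos30°) = 0.0803848 m
v = √(2gh) = √(2·11.4·0.0803848) = 1.354 m/s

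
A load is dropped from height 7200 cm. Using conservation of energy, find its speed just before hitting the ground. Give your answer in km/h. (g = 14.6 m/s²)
Convert to SI: h = 72.0 m
mgh = ½mv² ⇒ v = √(2gh) = √(2·14.6·72.0) = 45.8519 m/s = 165.1 km/h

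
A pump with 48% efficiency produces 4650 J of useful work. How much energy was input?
W_in = W_out/η = 4650/0.48 = 9688 J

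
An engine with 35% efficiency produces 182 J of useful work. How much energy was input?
W_in = W_out/η = 182/0.35 = 520.0 J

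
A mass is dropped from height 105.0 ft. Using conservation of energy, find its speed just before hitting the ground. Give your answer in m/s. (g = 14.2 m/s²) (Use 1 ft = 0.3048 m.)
Convert to SI: h = 32.004 m
mgh = ½mv² ⇒ v = √(2gh) = √(2·14.2·32.004) = 30.15 m/s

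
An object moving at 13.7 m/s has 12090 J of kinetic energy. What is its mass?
m = 2·KE/v² = 2·12090/(13.7)² = 128.8 kg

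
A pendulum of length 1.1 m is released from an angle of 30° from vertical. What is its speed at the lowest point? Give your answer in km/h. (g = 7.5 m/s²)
h = L(1 − cosθ) = 1.1(1 − cos30°) = 0.147372 m
v = √(2gh) = √(2·7.5·0.147372) = 1.4868 m/s = 5.352 km/h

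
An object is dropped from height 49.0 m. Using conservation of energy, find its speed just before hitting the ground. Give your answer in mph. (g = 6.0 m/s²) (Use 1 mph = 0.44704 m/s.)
mgh = ½mv² ⇒ v = √(2gh) = √(2·6.0·49.0) = 24.2487 m/s = 54.24 mph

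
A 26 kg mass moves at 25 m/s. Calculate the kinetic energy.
KE = ½mv² = ½(26)(25)² = 8125.0 J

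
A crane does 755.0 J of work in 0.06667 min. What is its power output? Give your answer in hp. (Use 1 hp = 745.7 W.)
Convert to SI: W = 755.0 J, t = 4.0002 s
P = W/t = 755.0/4.0002 = 188.741 W = 0.2531 hp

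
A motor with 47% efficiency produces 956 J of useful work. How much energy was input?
W_in = W_out/η = 956/0.47 = 2034 J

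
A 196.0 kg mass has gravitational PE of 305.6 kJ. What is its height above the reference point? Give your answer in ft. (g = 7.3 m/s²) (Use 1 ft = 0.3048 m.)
Convert to SI: m = 196.0 kg, PE = 305600 J
h = PE/(mg) = 305600/(196.0·7.3) = 213.587 m = 700.7 ft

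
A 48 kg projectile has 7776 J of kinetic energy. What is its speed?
v = √(2·KE/m) = √(2·7776/48) = 18.0 m/s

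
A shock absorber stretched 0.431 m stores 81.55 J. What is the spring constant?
k = 2·PE/x² = 2·81.55/(0.431)² = 878.0 N/m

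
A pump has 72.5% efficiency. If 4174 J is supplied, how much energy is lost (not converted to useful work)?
W_lost = W_in(1 − η) = 4174·(1 − 0.725) = 1148 J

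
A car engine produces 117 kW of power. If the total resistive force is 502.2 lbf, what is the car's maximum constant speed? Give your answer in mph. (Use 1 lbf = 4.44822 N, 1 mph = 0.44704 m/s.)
Convert to SI: F = 2233.9 N
P = Fv ⇒ v = P/F = 117000 W/2233.9 N = 52.3749 m/s = 117.2 mph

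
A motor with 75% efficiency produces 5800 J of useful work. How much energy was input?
W_in = W_out/η = 5800/0.75 = 7733 J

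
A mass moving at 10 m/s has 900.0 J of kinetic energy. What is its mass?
m = 2·KE/v² = 2·900.0/(10)² = 18.0 kg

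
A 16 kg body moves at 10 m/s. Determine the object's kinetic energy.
KE = ½mv² = ½(16)(10)² = 800.0 J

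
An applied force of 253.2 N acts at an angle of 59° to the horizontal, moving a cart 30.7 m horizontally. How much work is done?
W = F·d·cosθ = (253.2)(30.7)cos(59°) = 4004 J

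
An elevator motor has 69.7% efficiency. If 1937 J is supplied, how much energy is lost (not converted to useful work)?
W_lost = W_in(1 − η) = 1937·(1 − 0.697) = 586.9 J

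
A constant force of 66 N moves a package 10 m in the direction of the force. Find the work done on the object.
W = F·d = (66)(10) = 660.0 J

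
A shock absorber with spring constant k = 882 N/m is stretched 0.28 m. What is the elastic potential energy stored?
PE = ½kx² = ½(882)(0.28)² = 34.57 J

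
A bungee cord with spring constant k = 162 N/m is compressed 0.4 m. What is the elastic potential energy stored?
PE = ½kx² = ½(162)(0.4)² = 12.96 J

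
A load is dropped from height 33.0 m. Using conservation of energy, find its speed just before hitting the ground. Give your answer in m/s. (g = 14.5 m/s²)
mgh = ½mv² ⇒ v = √(2gh) = √(2·14.5·33.0) = 30.94 m/s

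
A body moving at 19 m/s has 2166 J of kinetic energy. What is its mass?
m = 2·KE/v² = 2·2166/(19)² = 12.0 kg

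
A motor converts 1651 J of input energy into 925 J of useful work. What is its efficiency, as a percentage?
η = W_out/W_in = 925/1651 = 56.03%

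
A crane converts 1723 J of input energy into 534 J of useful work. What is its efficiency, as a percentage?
η = W_out/W_in = 534/1723 = 30.99%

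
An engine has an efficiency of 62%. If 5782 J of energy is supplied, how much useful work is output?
W_out = η·W_in = 0.62·5782 = 3584.84 J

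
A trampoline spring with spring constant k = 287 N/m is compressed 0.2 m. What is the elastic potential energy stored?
PE = ½kx² = ½(287)(0.2)² = 5.74 J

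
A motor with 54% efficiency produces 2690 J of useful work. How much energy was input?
W_in = W_out/η = 2690/0.54 = 4981 J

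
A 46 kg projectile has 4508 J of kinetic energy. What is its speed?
v = √(2·KE/m) = √(2·4508/46) = 14.0 m/s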